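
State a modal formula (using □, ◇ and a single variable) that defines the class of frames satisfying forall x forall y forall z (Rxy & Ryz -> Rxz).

□p → □□p

A defining formula is □p → □□p (the 4 axiom).
Suppose □p→□□p is valid. Take Rxy, Ryz and set V(p)={w : Rxw}. Then □p at x, so □□p at x, so □p at y, so p at z, i.e. Rxz.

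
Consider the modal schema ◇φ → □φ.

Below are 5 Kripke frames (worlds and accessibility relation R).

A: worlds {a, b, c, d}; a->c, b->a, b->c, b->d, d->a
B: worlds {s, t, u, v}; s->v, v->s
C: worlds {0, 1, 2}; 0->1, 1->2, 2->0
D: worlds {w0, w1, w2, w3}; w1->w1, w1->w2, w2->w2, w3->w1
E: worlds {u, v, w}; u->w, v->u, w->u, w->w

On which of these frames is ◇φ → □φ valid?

The schema corresponds to partial functionality: ∀x ∀y ∀z (Rxy ∧ Rxz → y = z).
A: fails — b sees both a and c.
B: satisfies the condition.
C: satisfies the condition.
D: fails — w1 sees both w1 and w2.
E: fails — w sees both u and w.
Valid on: B, C.

B, C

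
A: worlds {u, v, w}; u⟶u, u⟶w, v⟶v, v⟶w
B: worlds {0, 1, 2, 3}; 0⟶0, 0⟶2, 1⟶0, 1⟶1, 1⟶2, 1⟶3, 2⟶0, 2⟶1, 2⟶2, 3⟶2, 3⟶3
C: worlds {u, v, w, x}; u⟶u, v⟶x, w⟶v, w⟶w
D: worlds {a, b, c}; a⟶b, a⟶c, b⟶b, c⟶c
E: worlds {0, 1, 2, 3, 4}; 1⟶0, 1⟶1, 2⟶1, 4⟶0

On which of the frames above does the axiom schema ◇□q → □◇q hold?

B

Frame correspondent (Sahlqvist): ∀x ∀y ∀z (Rxy ∧ Rxz → ∃w (Ryw ∧ Rzw)) — i.e. convergence.
A: fails — Ruw and Ruw but w and w have no common successor.
B: ✓.
C: fails — Rvx and Rvx but x and x have no common successor.
D: fails — Rac and Rab but c and b have no common successor.
E: fails — R10 and R10 but 0 and 0 have no common successor.
Valid on: B.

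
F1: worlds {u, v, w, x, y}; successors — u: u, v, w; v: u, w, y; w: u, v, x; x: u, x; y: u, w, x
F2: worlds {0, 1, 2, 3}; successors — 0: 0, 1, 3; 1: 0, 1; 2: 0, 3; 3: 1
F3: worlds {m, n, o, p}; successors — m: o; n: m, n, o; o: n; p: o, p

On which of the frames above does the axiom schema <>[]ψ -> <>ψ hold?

Frame correspondent (Sahlqvist): forall x forall y (xRy -> exists w (yRw & xRw)) — i.e. a generalized confluence (Geach) condition.
F1: satisfies the condition.
F2: fails — 2R3 but no w with 3Rw and 2Rw.
F3: fails — mRo but no w with oRw and mRw.
Valid on: F1.

F1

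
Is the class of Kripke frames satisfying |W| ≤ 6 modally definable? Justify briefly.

Not definable by any modal formula

If a class were modally definable it would be closed under disjoint unions (Goldblatt–Thomason).
Any modal formula valid on each of 7 disjoint one-world frames is valid on their disjoint union (validity is preserved under disjoint unions). Each one-world frame has |W|=1≤6, but the union has |W|=7.
Hence having at most 6 worlds is not modally definable.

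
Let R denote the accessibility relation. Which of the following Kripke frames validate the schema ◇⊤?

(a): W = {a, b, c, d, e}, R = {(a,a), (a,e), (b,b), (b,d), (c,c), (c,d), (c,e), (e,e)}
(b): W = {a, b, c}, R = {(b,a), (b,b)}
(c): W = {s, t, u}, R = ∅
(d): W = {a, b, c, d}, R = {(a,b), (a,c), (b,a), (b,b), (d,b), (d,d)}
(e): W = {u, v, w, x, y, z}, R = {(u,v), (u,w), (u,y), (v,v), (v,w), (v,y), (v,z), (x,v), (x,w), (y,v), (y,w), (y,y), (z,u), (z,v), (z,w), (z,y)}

Frame correspondent (Sahlqvist): ∀x ∃y Rxy — i.e. seriality.
(a): fails — world d has no successor.
(b): fails — world a has no successor.
(c): fails — world s has no successor.
(d): fails — world c has no successor.
(e): fails — world w has no successor.
Valid on no frame.

none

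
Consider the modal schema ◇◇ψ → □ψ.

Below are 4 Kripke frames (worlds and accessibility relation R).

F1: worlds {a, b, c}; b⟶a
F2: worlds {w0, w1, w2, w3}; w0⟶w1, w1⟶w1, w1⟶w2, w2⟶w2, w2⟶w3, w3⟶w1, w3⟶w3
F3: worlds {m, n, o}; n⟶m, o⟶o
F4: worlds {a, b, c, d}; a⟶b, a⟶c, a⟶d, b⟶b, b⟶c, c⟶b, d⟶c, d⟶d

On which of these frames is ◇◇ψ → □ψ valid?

F1, F3

The schema corresponds to a generalized confluence (Geach) condition: ∀x ∀y ∀z ((xR²y ∧ xRz) → ∃w (y = w ∧ z = w)).
F1: holds.
F2: fails — w0R²w2, w0Rw1 but w2 ≠ w1.
F3: holds.
F4: fails — aR²b, aRc but b ≠ c.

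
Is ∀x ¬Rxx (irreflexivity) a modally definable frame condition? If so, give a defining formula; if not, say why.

If a class were modally definable it would be closed under surjective bounded morphisms (Goldblatt–Thomason).
The 5-cycle (worlds s,t,u,v,w with s→t→u→v→w→s) is irreflexive, and the map sending every world to a single reflexive point • is a surjective bounded morphism (forth: every edge maps to (•,•); back: every world has a successor). So any modal formula valid on the 5-cycle is also valid on the reflexive point, which is not irreflexive.
Hence irreflexivity is not modally definable.

Not definable by any modal formula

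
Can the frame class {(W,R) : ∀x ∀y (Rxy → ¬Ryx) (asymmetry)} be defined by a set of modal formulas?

Modal frame validity is preserved under surjective bounded morphisms.
The 4-cycle (worlds w0,w1,w2,w3 with w0→w1→w2→w3→w0) is asymmetric. Mapping every world to a single reflexive point • is a surjective bounded morphism, and the reflexive point is not asymmetric (R•• but asymmetry requires ¬R••).
So the class is not modally definable.

Not definable by any modal formula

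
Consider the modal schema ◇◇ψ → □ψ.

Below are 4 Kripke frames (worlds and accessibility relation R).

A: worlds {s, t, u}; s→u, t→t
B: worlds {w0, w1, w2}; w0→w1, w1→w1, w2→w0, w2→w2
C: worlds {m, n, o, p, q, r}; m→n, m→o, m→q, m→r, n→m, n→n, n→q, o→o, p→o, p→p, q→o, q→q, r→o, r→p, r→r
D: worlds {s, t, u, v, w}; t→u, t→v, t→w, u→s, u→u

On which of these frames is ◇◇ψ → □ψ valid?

Frame correspondent (Sahlqvist): ∀x ∀y ∀z ((xR²y ∧ xRz) → ∃w (y = w ∧ z = w)) — i.e. a generalized confluence (Geach) condition.
A: condition met.
B: fails — w2R²w0, w2Rw2 but w0 ≠ w2.
C: fails — mR²m, mRn but m ≠ n.
D: fails — tR²s, tRu but s ≠ u.

A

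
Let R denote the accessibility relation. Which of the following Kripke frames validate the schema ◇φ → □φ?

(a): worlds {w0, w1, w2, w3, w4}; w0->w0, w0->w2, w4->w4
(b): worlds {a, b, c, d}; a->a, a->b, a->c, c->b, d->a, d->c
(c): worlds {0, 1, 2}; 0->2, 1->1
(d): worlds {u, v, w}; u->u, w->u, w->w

(c)

The schema corresponds to partial functionality: ∀x ∀y ∀z (Rxy ∧ Rxz → y = z).
(a): fails — w0 sees both w0 and w2.
(b): fails — a sees both a and b.
(c): condition met.
(d): fails — w sees both u and w.
Valid on: (c).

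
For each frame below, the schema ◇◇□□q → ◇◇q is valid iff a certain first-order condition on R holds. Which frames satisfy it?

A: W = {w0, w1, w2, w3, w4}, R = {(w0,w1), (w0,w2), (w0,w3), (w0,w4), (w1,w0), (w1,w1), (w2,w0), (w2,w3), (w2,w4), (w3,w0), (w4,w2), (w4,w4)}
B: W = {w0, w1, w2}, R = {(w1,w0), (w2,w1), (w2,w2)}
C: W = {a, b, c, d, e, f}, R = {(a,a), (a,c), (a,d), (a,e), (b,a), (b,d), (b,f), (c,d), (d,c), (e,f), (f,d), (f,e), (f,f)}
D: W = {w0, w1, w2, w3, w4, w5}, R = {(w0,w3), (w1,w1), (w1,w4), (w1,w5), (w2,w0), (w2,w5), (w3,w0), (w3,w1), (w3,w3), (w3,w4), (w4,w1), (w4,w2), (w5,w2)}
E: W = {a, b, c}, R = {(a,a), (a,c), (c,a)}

A, C, D, E

The schema corresponds to a generalized confluence (Geach) condition: ∀x ∀y (xR²y → ∃w (yR²w ∧ xR²w)).
A: ✓.
B: fails — w2R²w0 but no w with w0R²w and w2R²w.
C: ✓.
D: ✓.
E: ✓.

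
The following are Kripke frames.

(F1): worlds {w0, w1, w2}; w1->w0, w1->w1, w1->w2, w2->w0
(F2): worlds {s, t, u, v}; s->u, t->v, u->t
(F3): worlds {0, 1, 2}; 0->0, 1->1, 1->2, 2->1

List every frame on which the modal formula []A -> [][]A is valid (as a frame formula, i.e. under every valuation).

The schema corresponds to transitivity: forall x forall y forall z (Rxy & Ryz -> Rxz).
(F1): ✓.
(F2): fails — Rsu and Rut but not Rst.
(F3): fails — R21 and R12 but not R22.

(F1)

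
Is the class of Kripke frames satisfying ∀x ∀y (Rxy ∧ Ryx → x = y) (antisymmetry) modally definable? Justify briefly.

No

Modal frame validity is preserved under surjective bounded morphisms.
The 4-cycle (worlds a,b,c,d with a→b→c→d→a) is antisymmetric. Sending even-indexed worlds to s and odd-indexed worlds to t is a surjective bounded morphism onto the two-world frame with s↔t, which is not antisymmetric.
Hence antisymmetry is not modally definable.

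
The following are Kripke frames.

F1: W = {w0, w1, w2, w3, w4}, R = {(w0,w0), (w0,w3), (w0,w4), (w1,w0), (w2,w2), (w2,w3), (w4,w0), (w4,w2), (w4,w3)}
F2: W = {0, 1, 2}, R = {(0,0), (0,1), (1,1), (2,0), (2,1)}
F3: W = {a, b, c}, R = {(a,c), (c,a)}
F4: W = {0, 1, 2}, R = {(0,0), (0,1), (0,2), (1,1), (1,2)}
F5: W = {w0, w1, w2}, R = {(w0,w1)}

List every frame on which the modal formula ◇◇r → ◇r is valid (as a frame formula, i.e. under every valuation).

F2, F4, F5

Frame correspondent (Sahlqvist): ∀x ∀y ∀z (Rxy ∧ Ryz → Rxz) — i.e. transitivity.
F1: fails — Rw1w0 and Rw0w4 but not Rw1w4.
F2: holds.
F3: fails — Rac and Rca but not Raa.
F4: holds.
F5: holds.
Valid on: F2, F4, F5.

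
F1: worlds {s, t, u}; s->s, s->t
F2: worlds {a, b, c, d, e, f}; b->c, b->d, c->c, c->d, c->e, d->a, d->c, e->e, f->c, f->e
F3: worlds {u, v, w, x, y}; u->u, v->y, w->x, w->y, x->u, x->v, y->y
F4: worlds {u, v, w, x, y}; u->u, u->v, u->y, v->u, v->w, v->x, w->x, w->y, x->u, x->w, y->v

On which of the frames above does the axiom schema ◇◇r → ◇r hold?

Frame correspondent (Sahlqvist): ∀x ∀y ∀z (Rxy ∧ Ryz → Rxz) — i.e. transitivity.
F1: satisfies the condition.
F2: fails — Rbc and Rce but not Rbe.
F3: fails — Rwx and Rxu but not Rwu.
F4: fails — Ruv and Rvw but not Ruw.

F1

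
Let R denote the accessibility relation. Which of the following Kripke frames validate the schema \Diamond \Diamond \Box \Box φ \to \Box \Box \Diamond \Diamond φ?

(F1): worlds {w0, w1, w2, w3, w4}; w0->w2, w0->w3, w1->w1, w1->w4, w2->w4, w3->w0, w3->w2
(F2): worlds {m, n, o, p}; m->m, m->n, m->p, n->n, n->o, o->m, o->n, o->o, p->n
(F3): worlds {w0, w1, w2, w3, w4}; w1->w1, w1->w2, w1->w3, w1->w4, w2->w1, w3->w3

The schema corresponds to a generalized confluence (Geach) condition: \forall x \forall y \forall z ((x R^2 y \wedge x R^2 z) \to \exists w (y R^2 w \wedge z R^2 w)).
(F1): fails — w0R²w0, w0R²w2 but no w with w0R²w and w2R²w.
(F2): condition met.
(F3): fails — w1R²w1, w1R²w4 but no w with w1R²w and w4R²w.

(F2)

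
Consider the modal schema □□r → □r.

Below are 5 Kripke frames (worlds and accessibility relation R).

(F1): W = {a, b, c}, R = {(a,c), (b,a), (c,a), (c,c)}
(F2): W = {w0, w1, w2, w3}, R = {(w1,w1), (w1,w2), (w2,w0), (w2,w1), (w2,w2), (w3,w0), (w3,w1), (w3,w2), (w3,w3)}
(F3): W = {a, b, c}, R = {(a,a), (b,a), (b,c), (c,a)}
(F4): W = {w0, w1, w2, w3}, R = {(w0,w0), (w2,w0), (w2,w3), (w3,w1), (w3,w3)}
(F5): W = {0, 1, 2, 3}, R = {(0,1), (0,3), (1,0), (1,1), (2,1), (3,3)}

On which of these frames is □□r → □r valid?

(F2), (F4), (F5)

The schema corresponds to density: ∀x ∀y (Rxy → ∃z (Rxz ∧ Rzy)).
(F1): fails — Rba but no z with Rbz and Rza.
(F2): condition met.
(F3): fails — Rbc but no z with Rbz and Rzc.
(F4): condition met.
(F5): condition met.
Valid on: (F2), (F4), (F5).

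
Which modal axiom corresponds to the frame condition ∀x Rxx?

The condition is reflexivity. The T schema □r → r defines it.
Suppose □r→r is valid. At any x set V(r)={w : Rxw}. Then □r holds at x, so r holds at x, i.e. Rxx.

□r → r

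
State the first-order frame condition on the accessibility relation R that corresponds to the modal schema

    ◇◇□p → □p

∀x ∀y ∀z ((xR²y ∧ xRz) → ∃w (yRw ∧ z = w))

This is a Sahlqvist (Geach-type) schema ◇^2□^1p → □^1◇^0p.
First-order correspondent: ∀x ∀y ∀z ((xR²y ∧ xRz) → ∃w (yRw ∧ z = w)).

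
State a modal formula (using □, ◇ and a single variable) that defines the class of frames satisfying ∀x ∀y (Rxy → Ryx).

A defining formula is q → □◇q (the B axiom).
Suppose q→□◇q is valid. Take Rxy and set V(q)={x}. Then q at x, so □◇q at x, so ◇q at y, so some z with Ryz has q; z=x, i.e. Ryx.

q → □◇q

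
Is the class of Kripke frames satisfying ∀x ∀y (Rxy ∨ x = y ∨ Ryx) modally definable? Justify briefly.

No

Any modally definable frame class is closed under disjoint unions.
Take 3 disjoint single-world reflexive frames: each is trivially connected, but their disjoint union has 3 worlds with no edge between distinct components, so it is not connected.
So no modal formula (or set of formulas) defines exactly the connected frames.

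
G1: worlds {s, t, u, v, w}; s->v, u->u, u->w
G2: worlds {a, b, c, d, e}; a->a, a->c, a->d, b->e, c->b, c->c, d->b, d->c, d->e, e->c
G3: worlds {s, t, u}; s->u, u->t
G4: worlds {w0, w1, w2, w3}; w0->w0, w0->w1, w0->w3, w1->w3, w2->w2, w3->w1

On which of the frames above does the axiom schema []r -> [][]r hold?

This is the axiom for transitivity; its first-order frame correspondent is forall x forall y forall z (Rxy & Ryz -> Rxz).
G1: satisfies the condition.
G2: fails — Rec and Rcb but not Reb.
G3: fails — Rsu and Rut but not Rst.
G4: fails — Rw3w1 and Rw1w3 but not Rw3w3.

G1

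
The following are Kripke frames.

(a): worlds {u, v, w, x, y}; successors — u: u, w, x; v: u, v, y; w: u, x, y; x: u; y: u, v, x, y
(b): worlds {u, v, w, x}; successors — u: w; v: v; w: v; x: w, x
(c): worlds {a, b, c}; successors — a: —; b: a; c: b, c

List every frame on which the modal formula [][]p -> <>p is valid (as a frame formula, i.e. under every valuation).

The schema corresponds to a generalized confluence (Geach) condition: forall x exists w (x R^2 w & xRw).
(a): holds.
(b): fails — at u but no t with uR²t and uRt.
(c): fails — at a but no w with aR²w and aRw.

(a)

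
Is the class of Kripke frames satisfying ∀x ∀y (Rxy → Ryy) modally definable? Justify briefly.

Yes — defined by □(□q → q)

The condition is shift-reflexivity. A defining modal formula is □(□q → q).
Suppose □(□q→q) is valid. Take Rxy and set V(q)={w : Ryw}. Then at y, □q holds; since □(□q→q) at x, □q→q at y, so q at y, i.e. Ryy.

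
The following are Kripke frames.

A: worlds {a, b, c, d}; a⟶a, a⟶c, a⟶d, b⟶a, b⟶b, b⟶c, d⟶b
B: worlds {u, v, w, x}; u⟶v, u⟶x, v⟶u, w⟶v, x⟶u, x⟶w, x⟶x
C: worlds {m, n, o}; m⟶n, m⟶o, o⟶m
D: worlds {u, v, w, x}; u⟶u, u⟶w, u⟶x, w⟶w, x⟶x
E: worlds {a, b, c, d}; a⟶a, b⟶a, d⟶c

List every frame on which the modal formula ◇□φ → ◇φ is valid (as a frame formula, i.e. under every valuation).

Frame correspondent (Sahlqvist): ∀x ∀y (xRy → ∃w (yRw ∧ xRw)) — i.e. a generalized confluence (Geach) condition.
A: fails — aRc but no w with cRw and aRw.
B: fails — uRv but no t with vRt and uRt.
C: fails — mRn but no w with nRw and mRw.
D: condition met.
E: fails — dRc but no w with cRw and dRw.
Valid on: D.

D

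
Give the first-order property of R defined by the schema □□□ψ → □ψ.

∀x ∀z (xRz → ∃w (xR³w ∧ z = w))

This is a Sahlqvist (Geach-type) schema ◇^0□^3ψ → □^1◇^0ψ.
Minimal-valuation argument: fix x; take any y with xR^0y and any z with xR^1z. Set V(ψ) to the set of worlds R-reachable from y in exactly 3 steps. Then □^3ψ holds at y, so the antecedent holds at x; validity forces ◇^0ψ at z, giving a w with zR^0w and yR^3w.
First-order correspondent: ∀x ∀z (xRz → ∃w (xR³w ∧ z = w)).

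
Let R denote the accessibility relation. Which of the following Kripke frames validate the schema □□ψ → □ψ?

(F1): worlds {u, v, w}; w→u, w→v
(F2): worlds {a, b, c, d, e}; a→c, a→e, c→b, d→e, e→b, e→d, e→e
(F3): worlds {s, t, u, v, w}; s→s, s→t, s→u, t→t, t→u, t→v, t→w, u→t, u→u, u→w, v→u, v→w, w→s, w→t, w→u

This is the axiom for density; its first-order frame correspondent is ∀x ∀y (Rxy → ∃z (Rxz ∧ Rzy)).
(F1): fails — Rwu but no z with Rwz and Rzu.
(F2): fails — Rcb but no z with Rcz and Rzb.
(F3): condition met.
Valid on: (F3).

(F3)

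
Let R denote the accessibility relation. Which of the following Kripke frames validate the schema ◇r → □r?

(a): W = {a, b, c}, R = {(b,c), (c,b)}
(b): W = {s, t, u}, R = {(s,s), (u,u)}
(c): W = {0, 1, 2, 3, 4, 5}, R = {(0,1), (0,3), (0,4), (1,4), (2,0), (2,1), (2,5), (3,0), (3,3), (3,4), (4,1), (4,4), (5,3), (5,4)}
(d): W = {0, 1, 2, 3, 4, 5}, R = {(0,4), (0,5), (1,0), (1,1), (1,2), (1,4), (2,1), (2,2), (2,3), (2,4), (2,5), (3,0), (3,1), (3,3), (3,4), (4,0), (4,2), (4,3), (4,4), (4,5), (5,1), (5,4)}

(a), (b)

The schema corresponds to partial functionality: ∀x ∀y ∀z (Rxy ∧ Rxz → y = z).
(a): satisfies the condition.
(b): satisfies the condition.
(c): fails — 0 sees both 1 and 3.
(d): fails — 0 sees both 4 and 5.
Valid on: (a), (b).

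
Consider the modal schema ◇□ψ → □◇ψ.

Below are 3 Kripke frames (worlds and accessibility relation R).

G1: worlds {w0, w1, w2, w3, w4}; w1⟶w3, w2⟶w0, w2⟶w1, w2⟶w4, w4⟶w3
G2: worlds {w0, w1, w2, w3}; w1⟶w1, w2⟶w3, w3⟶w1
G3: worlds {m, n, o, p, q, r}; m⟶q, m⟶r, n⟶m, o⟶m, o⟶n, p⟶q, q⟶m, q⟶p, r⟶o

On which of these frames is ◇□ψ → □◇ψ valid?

G2

The schema corresponds to convergence: ∀x ∀y ∀z (Rxy ∧ Rxz → ∃w (Ryw ∧ Rzw)).
G1: fails — Rw1w3 and Rw1w3 but w3 and w3 have no common successor.
G2: holds.
G3: fails — Rmr and Rmq but r and q have no common successor.
Valid on: G2.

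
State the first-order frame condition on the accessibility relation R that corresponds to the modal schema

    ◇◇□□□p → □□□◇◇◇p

This is a Sahlqvist (Geach-type) schema ◇^2□^3p → □^3◇^3p.
First-order correspondent: ∀x ∀y ∀z ((xR²y ∧ xR³z) → ∃w (yR³w ∧ zR³w)).

∀x ∀y ∀z ((xR²y ∧ xR³z) → ∃w (yR³w ∧ zR³w))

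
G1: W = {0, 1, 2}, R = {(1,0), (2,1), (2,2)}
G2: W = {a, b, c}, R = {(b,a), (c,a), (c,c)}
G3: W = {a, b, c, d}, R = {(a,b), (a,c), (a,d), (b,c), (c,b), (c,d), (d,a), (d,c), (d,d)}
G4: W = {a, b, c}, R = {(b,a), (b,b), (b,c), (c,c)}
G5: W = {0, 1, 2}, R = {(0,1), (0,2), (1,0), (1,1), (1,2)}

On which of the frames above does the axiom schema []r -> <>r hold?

G3

This is the axiom for seriality; its first-order frame correspondent is forall x exists y Rxy.
G1: fails — world 0 has no successor.
G2: fails — world a has no successor.
G3: condition met.
G4: fails — world a has no successor.
G5: fails — world 2 has no successor.
Valid on: G3.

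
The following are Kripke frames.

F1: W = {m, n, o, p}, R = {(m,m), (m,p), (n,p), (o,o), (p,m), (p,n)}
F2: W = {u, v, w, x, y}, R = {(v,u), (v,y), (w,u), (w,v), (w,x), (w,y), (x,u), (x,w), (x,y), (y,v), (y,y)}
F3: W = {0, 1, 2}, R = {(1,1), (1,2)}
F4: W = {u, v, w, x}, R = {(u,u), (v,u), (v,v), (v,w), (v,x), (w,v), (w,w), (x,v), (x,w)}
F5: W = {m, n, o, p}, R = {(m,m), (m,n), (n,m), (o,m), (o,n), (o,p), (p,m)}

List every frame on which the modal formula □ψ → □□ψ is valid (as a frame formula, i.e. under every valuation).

This is the axiom for transitivity; its first-order frame correspondent is ∀x ∀y ∀z (Rxy ∧ Ryz → Rxz).
F1: fails — Rpm and Rmp but not Rpp.
F2: fails — Rxw and Rwx but not Rxx.
F3: holds.
F4: fails — Rwv and Rvu but not Rwu.
F5: fails — Rpm and Rmn but not Rpn.

F3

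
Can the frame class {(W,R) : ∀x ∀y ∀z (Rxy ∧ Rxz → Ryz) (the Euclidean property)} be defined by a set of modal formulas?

Yes: it is the Euclidean property, defined by the 5 schema ◇r → □◇r.
Suppose ◇r→□◇r is valid. Take Rxy, Rxz and set V(r)={y}. Then ◇r at x, so □◇r at x, so ◇r at z, so some w with Rzw has r; w=y, i.e. Rzy. By symmetry of the argument, Ryz.

Yes — defined by ◇r → □◇r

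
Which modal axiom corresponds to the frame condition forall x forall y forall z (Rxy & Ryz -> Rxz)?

□p → □□p

The condition is transitivity. The 4 schema □p → □□p defines it.
Suppose □p→□□p is valid. Take Rxy, Ryz and set V(p)={w : Rxw}. Then □p at x, so □□p at x, so □p at y, so p at z, i.e. Rxz.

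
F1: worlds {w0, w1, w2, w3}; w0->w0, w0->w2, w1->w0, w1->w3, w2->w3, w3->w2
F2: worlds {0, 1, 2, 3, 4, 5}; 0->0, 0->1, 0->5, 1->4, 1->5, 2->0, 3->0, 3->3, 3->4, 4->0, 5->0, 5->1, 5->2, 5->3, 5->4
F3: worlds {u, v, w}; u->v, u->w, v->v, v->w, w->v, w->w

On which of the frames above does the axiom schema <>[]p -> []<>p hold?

Frame correspondent (Sahlqvist): forall x forall y forall z (Rxy & Rxz -> exists w (Ryw & Rzw)) — i.e. convergence.
F1: fails — Rw0w2 and Rw0w0 but w2 and w0 have no common successor.
F2: fails — R54 and R51 but 4 and 1 have no common successor.
F3: satisfies the condition.
Valid on: F3.

F3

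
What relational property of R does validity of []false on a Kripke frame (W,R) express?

□⊥ is valid iff no world has any successor (otherwise □⊥ fails at any world with one).
Conversely, any frame satisfying forall x forall y ~Rxy validates the schema.
So the correspondent is emptiness of R.

Emptiness of R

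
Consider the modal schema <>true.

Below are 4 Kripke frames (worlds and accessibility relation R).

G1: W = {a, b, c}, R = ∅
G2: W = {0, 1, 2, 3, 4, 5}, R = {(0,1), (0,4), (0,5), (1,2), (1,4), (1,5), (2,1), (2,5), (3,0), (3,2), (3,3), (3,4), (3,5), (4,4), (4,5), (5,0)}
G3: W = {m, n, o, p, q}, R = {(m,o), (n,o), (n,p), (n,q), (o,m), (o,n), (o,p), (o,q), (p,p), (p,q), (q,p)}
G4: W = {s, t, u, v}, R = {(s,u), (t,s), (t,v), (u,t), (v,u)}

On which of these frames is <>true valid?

G2, G3, G4

The schema corresponds to seriality: forall x exists y Rxy.
G1: fails — world a has no successor.
G2: holds.
G3: holds.
G4: holds.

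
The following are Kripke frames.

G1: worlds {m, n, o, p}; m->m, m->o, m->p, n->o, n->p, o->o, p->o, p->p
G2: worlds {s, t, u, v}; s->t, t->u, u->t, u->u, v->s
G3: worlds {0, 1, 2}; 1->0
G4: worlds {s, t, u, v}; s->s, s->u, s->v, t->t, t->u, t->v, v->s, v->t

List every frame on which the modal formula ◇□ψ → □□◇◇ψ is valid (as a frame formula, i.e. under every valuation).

G1, G2, G3

This is the axiom for a generalized confluence (Geach) condition; its first-order frame correspondent is ∀x ∀y ∀z ((xRy ∧ xR²z) → ∃w (yRw ∧ zR²w)).
G1: ✓.
G2: ✓.
G3: ✓.
G4: fails — sRs, sR²u but no w with sRw and uR²w.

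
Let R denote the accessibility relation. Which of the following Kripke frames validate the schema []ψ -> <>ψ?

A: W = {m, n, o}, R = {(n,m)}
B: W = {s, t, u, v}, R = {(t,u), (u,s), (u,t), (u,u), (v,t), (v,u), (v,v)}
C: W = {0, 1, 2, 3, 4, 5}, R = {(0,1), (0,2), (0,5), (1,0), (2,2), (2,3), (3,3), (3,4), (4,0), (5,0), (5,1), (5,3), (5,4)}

C

The schema corresponds to seriality: forall x exists y Rxy.
A: fails — world m has no successor.
B: fails — world s has no successor.
C: condition met.
Valid on: C.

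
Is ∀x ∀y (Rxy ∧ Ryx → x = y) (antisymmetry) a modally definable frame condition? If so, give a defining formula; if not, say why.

Not definable by any modal formula

Modal frame validity is preserved under surjective bounded morphisms.
The 4-cycle (worlds s,t,u,v with s→t→u→v→s) is antisymmetric. Sending even-indexed worlds to • and odd-indexed worlds to ∘ is a surjective bounded morphism onto the two-world frame with •↔∘, which is not antisymmetric.
So the class is not modally definable.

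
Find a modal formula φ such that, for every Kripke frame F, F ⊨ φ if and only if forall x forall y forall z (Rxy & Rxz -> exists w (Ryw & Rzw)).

◇□ψ → □◇ψ

This is convergence; the standard corresponding axiom is .2: ◇□ψ → □◇ψ.
Suppose ◇□ψ→□◇ψ is valid. Take Rxy, Rxz and set V(ψ)={w : Ryw}. Then □ψ at y so ◇□ψ at x, so □◇ψ at x, so ◇ψ at z, giving w with Rzw and Ryw.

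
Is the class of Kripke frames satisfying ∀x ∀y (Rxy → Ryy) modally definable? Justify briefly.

Yes — defined by □(□q → q)

The condition is shift-reflexivity. A defining modal formula is □(□q → q).
Suppose □(□q→q) is valid. Take Rxy and set V(q)={w : Ryw}. Then at y, □q holds; since □(□q→q) at x, □q→q at y, so q at y, i.e. Ryy.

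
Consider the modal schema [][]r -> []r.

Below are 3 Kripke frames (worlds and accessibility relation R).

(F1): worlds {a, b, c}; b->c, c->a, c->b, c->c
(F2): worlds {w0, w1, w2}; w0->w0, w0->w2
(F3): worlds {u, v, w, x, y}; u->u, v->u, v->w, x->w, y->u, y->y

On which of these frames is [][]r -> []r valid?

(F1), (F2)

This is the axiom for density; its first-order frame correspondent is forall x forall y (Rxy -> exists z (Rxz & Rzy)).
(F1): condition met.
(F2): condition met.
(F3): fails — Rxw but no z with Rxz and Rzw.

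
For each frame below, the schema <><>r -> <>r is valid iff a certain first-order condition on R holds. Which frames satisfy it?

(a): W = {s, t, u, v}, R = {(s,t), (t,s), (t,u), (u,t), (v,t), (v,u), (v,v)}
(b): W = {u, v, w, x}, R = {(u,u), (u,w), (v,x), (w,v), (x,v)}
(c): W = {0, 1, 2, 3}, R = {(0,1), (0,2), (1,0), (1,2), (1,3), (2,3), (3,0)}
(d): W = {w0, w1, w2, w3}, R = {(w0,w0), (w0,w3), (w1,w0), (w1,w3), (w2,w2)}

(d)

This is the axiom for transitivity; its first-order frame correspondent is forall x forall y forall z (Rxy & Ryz -> Rxz).
(a): fails — Rut and Rts but not Rus.
(b): fails — Ruw and Rwv but not Ruv.
(c): fails — R10 and R01 but not R11.
(d): ✓.
Valid on: (d).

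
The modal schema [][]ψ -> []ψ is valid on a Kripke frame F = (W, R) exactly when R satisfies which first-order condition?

density: forall x forall y (Rxy -> exists z (Rxz & Rzy))

Suppose □□ψ→□ψ is valid. Take Rxy and set V(ψ)={w : xR²w}. Then □□ψ at x, so □ψ at x, so ψ at y, i.e. ∃z(Rxz∧Rzy).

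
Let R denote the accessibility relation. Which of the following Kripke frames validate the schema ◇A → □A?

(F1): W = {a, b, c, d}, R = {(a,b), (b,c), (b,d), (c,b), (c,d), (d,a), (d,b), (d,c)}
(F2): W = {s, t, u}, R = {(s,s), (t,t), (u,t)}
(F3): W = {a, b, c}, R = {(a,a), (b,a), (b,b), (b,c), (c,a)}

(F2)

The schema corresponds to partial functionality: ∀x ∀y ∀z (Rxy ∧ Rxz → y = z).
(F1): fails — b sees both c and d.
(F2): condition met.
(F3): fails — b sees both a and b.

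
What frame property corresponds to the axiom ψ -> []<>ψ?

symmetry

This schema is the B axiom.
It corresponds to symmetry: forall x forall y (Rxy -> Ryx).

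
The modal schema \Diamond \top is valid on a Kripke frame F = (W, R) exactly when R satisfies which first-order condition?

◇⊤ holds at w iff w has a successor, so frame-validity of ◇⊤ is exactly seriality. Equivalently via □ψ → ◇ψ:
Suppose □ψ→◇ψ is valid. At any x set V(ψ)=W. Then □ψ at x, so ◇ψ at x, so x has a successor.

seriality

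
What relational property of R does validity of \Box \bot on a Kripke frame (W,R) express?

□⊥ is valid iff no world has any successor (otherwise □⊥ fails at any world with one).
Conversely, on a frame with emptiness of R the schema holds at every world under every valuation.
Frame condition: \forall x \forall y \neg Rxy.

emptiness of R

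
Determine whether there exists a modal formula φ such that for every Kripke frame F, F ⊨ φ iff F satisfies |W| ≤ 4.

Any modally definable frame class is closed under disjoint unions.
Any modal formula valid on each of 5 disjoint one-world frames is valid on their disjoint union (validity is preserved under disjoint unions). Each one-world frame has |W|=1≤4, but the union has |W|=5.
So no modal formula (or set of formulas) defines exactly the |W|≤4 frames.

Not definable by any modal formula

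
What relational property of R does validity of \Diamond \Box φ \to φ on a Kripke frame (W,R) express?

This is a form of the B axiom.
Its frame correspondent is symmetry — \forall x \forall y (Rxy \to Ryx).

Symmetry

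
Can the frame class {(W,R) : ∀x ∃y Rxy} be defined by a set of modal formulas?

This is a Sahlqvist condition; the D axiom □p → ◇p defines it.
Suppose □p→◇p is valid. At any x set V(p)=W. Then □p at x, so ◇p at x, so x has a successor.

Yes, by □p → ◇p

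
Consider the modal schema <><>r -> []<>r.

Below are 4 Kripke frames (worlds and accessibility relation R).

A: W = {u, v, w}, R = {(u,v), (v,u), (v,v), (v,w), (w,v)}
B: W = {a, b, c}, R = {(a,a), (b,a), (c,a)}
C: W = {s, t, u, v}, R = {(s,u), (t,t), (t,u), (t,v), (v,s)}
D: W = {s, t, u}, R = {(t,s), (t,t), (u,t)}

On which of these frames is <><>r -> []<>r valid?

This is the axiom for a generalized confluence (Geach) condition; its first-order frame correspondent is forall x forall y forall z ((x R^2 y & xRz) -> exists w (y = w & zRw)).
A: fails — vR²u, vRu but no t with u=t and uRt.
B: satisfies the condition.
C: fails — tR²s, tRt but no w with s=w and tRw.
D: fails — tR²s, tRs but no w with s=w and sRw.

B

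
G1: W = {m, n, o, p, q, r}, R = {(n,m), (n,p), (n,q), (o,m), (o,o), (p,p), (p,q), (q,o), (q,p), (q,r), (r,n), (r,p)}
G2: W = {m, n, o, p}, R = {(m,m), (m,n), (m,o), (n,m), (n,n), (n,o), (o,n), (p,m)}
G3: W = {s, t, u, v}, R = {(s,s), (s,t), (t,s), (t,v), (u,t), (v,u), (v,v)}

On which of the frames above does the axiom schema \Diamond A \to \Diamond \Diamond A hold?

G2

The schema corresponds to a generalized confluence (Geach) condition: \forall x \forall y (xRy \to \exists w (y = w \wedge x R^2 w)).
G1: fails — nRm but no w with m=w and nR²w.
G2: satisfies the condition.
G3: fails — uRt but no w with t=w and uR²w.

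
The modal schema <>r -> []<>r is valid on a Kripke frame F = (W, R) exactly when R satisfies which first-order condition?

Suppose ◇r→□◇r is valid. Take Rxy, Rxz and set V(r)={y}. Then ◇r at x, so □◇r at x, so ◇r at z, so some w with Rzw has r; w=y, i.e. Rzy. By symmetry of the argument, Ryz.
The converse is a direct semantic check.
Frame condition: forall x forall y forall z (Rxy & Rxz -> Ryz).

the Euclidean property: forall x forall y forall z (Rxy & Rxz -> Ryz)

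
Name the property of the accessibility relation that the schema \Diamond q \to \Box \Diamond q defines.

The Euclidean property

This schema is the 5 axiom.
Its frame correspondent is the Euclidean property — \forall x \forall y \forall z (Rxy \wedge Rxz \to Ryz).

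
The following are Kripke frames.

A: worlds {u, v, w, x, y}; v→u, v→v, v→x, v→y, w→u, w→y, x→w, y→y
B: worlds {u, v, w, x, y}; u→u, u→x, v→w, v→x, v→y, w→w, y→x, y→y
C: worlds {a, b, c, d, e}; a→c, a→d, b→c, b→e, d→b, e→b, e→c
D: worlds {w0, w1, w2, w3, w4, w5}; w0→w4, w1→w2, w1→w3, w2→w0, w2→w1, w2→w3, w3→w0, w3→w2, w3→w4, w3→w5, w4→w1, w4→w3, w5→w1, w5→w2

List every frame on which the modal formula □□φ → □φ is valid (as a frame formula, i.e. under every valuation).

The schema corresponds to density: ∀x ∀y (Rxy → ∃z (Rxz ∧ Rzy)).
A: fails — Rxw but no z with Rxz and Rzw.
B: satisfies the condition.
C: fails — Reb but no z with Rez and Rzb.
D: fails — Rw0w4 but no z with Rw0z and Rzw4.
Valid on: B.

B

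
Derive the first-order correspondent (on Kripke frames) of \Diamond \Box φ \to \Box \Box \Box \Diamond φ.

\forall x \forall y \forall z ((xRy \wedge x R^3 z) \to \exists w (yRw \wedge zRw))

This is a Sahlqvist (Geach-type) schema ◇^1□^1φ → □^3◇^1φ.
Minimal-valuation argument: fix x; take any y with xR^1y and any z with xR^3z. Set V(φ) to the set of worlds R-reachable from y in exactly 1 step. Then □^1φ holds at y, so the antecedent holds at x; validity forces ◇^1φ at z, giving a w with zR^1w and yR^1w.
First-order correspondent: \forall x \forall y \forall z ((xRy \wedge x R^3 z) \to \exists w (yRw \wedge zRw)).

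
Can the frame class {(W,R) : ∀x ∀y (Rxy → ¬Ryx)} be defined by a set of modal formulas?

No

Modal frame validity is preserved under surjective bounded morphisms.
The 4-cycle (worlds s,t,u,v with s→t→u→v→s) is asymmetric. Mapping every world to a single reflexive point • is a surjective bounded morphism, and the reflexive point is not asymmetric (R•• but asymmetry requires ¬R••).
Hence asymmetry is not modally definable.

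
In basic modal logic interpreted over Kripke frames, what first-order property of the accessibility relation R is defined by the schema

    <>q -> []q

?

This is the CD axiom.
Its frame correspondent is partial functionality — forall x forall y forall z (Rxy & Rxz -> y = z).

partial functionality: forall x forall y forall z (Rxy & Rxz -> y = z)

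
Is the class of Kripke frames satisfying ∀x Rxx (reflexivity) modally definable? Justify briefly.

This is a Sahlqvist condition; the T axiom □p → p defines it.

Definable; □p → p defines it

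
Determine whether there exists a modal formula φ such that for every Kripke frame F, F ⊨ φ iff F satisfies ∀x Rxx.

Yes, by □q → q

The condition is reflexivity. A defining modal formula is □q → q.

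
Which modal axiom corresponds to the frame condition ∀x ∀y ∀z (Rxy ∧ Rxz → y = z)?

This is partial functionality; the standard corresponding axiom is CD: ◇s → □s.
Suppose ◇s→□s is valid. Take Rxy, Rxz and set V(s)={y}. Then ◇s at x, so □s at x, so s at z, i.e. z=y.

◇s → □s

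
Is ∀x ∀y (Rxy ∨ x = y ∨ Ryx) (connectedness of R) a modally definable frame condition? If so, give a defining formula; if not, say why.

Modal frame validity is preserved under disjoint unions.
Take 3 disjoint single-world reflexive frames: each is trivially connected, but their disjoint union has 3 worlds with no edge between distinct components, so it is not connected.
So no modal formula (or set of formulas) defines exactly the connected frames.

Not definable by any modal formula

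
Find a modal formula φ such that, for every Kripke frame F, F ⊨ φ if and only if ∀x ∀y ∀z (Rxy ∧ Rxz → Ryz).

This is the Euclidean property; the standard corresponding axiom is 5: ◇q → □◇q.
Suppose ◇q→□◇q is valid. Take Rxy, Rxz and set V(q)={y}. Then ◇q at x, so □◇q at x, so ◇q at z, so some w with Rzw has q; w=y, i.e. Rzy. By symmetry of the argument, Ryz.

◇q → □◇q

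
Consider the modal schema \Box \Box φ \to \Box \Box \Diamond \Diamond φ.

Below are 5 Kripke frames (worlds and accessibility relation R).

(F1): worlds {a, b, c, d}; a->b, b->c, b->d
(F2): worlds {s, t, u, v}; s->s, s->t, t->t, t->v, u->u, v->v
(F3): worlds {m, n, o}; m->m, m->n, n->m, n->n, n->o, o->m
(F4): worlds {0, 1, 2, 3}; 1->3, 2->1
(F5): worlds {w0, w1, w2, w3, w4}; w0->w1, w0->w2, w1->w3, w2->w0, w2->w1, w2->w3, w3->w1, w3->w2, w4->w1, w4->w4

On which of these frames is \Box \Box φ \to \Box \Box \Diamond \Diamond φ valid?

(F2), (F3), (F5)

This is the axiom for a generalized confluence (Geach) condition; its first-order frame correspondent is \forall x \forall z (x R^2 z \to \exists w (x R^2 w \wedge z R^2 w)).
(F1): fails — aR²c but no w with aR²w and cR²w.
(F2): satisfies the condition.
(F3): satisfies the condition.
(F4): fails — 2R²3 but no w with 2R²w and 3R²w.
(F5): satisfies the condition.
Valid on: (F2), (F3), (F5).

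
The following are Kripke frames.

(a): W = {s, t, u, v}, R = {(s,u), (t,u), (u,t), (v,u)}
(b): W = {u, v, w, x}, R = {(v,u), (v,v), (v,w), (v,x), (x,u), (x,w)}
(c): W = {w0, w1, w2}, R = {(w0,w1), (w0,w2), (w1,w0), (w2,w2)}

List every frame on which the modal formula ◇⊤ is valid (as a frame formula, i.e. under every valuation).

The schema corresponds to seriality: ∀x ∃y Rxy.
(a): satisfies the condition.
(b): fails — world u has no successor.
(c): satisfies the condition.
Valid on: (a), (c).

(a), (c)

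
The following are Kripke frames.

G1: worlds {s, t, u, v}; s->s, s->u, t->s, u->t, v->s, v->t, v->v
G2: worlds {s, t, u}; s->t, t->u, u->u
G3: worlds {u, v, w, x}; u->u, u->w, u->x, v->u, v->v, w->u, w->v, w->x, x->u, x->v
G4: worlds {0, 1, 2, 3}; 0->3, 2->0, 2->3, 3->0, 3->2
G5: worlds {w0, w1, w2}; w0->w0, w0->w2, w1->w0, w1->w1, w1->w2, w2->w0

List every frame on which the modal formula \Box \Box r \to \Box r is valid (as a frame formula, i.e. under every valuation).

This is the axiom for density; its first-order frame correspondent is \forall x \forall y (Rxy \to \exists z (Rxz \wedge Rzy)).
G1: fails — Rut but no z with Ruz and Rzt.
G2: fails — Rst but no z with Rsz and Rzt.
G3: satisfies the condition.
G4: fails — R32 but no z with R3z and Rz2.
G5: satisfies the condition.
Valid on: G3, G5.

G3, G5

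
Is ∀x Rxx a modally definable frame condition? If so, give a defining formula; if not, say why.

The condition is reflexivity. A defining modal formula is □p → p.

Yes — defined by □p → p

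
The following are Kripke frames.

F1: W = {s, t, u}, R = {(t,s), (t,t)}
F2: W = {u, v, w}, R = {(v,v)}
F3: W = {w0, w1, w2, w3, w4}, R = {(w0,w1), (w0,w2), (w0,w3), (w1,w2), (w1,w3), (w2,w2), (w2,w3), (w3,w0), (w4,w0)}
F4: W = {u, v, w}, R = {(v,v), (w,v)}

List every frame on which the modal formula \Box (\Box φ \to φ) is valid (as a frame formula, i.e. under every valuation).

F2, F4

The schema corresponds to shift-reflexivity: \forall x \forall y (Rxy \to Ryy).
F1: fails — Rts but not Rss.
F2: condition met.
F3: fails — Rw1w3 but not Rw3w3.
F4: condition met.
Valid on: F2, F4.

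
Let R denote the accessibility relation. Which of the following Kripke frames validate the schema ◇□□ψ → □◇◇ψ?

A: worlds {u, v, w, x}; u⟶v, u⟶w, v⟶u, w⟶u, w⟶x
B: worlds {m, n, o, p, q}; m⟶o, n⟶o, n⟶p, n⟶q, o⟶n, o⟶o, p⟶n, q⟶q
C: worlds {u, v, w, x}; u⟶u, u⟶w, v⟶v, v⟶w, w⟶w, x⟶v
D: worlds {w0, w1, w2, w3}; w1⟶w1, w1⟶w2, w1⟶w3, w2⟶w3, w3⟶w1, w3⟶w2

B, C, D

The schema corresponds to a generalized confluence (Geach) condition: ∀x ∀y ∀z ((xRy ∧ xRz) → ∃w (yR²w ∧ zR²w)).
A: fails — wRu, wRx but no t with uR²t and xR²t.
B: satisfies the condition.
C: satisfies the condition.
D: satisfies the condition.
Valid on: B, C, D.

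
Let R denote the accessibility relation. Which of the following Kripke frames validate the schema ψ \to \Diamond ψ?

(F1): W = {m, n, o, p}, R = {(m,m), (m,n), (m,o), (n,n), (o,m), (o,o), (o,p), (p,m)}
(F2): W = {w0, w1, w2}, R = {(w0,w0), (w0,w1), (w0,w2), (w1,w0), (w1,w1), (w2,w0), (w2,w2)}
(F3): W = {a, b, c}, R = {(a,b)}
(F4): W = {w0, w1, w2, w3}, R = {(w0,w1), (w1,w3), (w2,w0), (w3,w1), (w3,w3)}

This is the axiom for reflexivity; its first-order frame correspondent is \forall x Rxx.
(F1): fails — world p does not see itself.
(F2): satisfies the condition.
(F3): fails — world a does not see itself.
(F4): fails — world w0 does not see itself.

(F2)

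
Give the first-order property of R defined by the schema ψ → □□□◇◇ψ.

∀x ∀z (xR³z → ∃w (x = w ∧ zR²w))

This is a Sahlqvist (Geach-type) schema ◇^0□^0ψ → □^3◇^2ψ.
Minimal-valuation argument: fix x; take any y with xR^0y and any z with xR^3z. Set V(ψ) to the set of worlds R-reachable from y in exactly 0 steps. Then □^0ψ holds at y, so the antecedent holds at x; validity forces ◇^2ψ at z, giving a w with zR^2w and yR^0w.
First-order correspondent: ∀x ∀z (xR³z → ∃w (x = w ∧ zR²w)).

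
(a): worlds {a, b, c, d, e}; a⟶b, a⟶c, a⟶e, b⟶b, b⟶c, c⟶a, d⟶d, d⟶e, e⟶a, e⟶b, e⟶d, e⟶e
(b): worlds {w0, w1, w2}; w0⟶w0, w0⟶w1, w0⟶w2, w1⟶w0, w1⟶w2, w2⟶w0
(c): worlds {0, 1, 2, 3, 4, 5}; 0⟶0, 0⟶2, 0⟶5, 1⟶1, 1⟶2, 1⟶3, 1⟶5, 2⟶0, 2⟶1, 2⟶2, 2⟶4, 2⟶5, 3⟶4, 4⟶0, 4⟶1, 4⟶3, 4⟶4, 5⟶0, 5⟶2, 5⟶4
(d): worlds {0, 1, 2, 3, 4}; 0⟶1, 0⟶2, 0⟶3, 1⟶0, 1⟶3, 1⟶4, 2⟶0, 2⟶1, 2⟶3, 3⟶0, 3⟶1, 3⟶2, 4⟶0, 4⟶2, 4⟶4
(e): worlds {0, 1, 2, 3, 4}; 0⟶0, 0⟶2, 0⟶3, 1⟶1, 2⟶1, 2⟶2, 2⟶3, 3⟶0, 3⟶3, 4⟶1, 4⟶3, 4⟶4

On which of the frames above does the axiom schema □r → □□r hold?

Frame correspondent (Sahlqvist): ∀x ∀y ∀z (Rxy ∧ Ryz → Rxz) — i.e. transitivity.
(a): fails — Rbc and Rca but not Rba.
(b): fails — Rw1w0 and Rw0w1 but not Rw1w1.
(c): fails — R34 and R40 but not R30.
(d): fails — R10 and R02 but not R12.
(e): fails — R02 and R21 but not R01.

none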